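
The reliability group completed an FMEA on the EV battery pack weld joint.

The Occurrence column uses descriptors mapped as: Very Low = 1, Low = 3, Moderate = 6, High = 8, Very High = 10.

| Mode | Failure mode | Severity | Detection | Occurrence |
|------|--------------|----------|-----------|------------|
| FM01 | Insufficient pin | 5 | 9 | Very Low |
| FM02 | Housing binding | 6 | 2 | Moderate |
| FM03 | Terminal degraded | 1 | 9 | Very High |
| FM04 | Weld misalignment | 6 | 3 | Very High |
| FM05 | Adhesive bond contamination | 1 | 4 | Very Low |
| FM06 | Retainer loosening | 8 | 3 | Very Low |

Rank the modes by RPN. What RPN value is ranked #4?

RPN = Severity × Occurrence × Detection:
  FM01: 5 × 1 × 9 = 45
  FM02: 6 × 6 × 2 = 72
  FM03: 1 × 10 × 9 = 90
  FM04: 6 × 10 × 3 = 180
  FM05: 1 × 1 × 4 = 4
  FM06: 8 × 1 × 3 = 24
Sorted descending: 180, 90, 72, 45, 24, 4.
The fourth-highest RPN is 45 (FM01).

45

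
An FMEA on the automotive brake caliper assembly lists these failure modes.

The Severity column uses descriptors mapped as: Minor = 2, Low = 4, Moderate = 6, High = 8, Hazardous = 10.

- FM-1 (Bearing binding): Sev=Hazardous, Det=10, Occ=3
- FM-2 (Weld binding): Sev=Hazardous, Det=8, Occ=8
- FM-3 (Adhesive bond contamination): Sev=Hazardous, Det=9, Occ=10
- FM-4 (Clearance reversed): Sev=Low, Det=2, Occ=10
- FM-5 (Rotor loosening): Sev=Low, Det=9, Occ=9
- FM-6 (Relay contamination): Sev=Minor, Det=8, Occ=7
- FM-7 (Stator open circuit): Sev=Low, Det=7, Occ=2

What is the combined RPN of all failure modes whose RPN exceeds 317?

RPN = Severity × Occurrence × Detection:
  FM-1: 10 × 3 × 10 = 300
  FM-2: 10 × 8 × 8 = 640
  FM-3: 10 × 10 × 9 = 900
  FM-4: 4 × 10 × 2 = 80
  FM-5: 4 × 9 × 9 = 324
  FM-6: 2 × 7 × 8 = 112
  FM-7: 4 × 2 × 7 = 56
RPN > 317: FM-2 (640), FM-3 (900), FM-5 (324).
Sum: 640 + 900 + 324 = 1864.

1864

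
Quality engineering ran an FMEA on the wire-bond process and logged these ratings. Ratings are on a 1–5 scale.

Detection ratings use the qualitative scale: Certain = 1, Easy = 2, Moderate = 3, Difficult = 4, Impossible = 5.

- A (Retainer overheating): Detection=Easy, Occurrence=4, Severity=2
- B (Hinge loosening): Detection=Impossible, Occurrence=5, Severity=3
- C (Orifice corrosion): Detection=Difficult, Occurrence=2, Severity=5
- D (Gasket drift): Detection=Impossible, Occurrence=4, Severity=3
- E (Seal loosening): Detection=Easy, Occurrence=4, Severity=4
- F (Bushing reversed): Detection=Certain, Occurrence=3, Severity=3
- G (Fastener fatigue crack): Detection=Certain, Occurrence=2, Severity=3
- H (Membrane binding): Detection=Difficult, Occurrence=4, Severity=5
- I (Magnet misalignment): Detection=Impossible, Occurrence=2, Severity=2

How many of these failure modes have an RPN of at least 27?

RPN = Severity × Occurrence × Detection:
  A: 2 × 4 × 2 = 16
  B: 3 × 5 × 5 = 75
  C: 5 × 2 × 4 = 40
  D: 3 × 4 × 5 = 60
  E: 4 × 4 × 2 = 32
  F: 3 × 3 × 1 = 9
  G: 3 × 2 × 1 = 6
  H: 5 × 4 × 4 = 80
  I: 2 × 2 × 5 = 20
Modes with RPN ≥ 27: B (75), C (40), D (60), E (32), H (80) → 5.

5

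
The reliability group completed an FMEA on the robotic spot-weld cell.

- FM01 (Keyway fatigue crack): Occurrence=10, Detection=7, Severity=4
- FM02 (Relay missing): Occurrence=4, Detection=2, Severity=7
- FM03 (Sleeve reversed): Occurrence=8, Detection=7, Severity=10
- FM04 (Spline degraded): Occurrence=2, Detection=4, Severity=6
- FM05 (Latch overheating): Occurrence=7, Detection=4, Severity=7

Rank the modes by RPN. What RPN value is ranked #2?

280

RPN = Severity × Occurrence × Detection:
  FM01: 4 × 10 × 7 = 280
  FM02: 7 × 4 × 2 = 56
  FM03: 10 × 8 × 7 = 560
  FM04: 6 × 2 × 4 = 48
  FM05: 7 × 7 × 4 = 196
Sorted descending: 560, 280, 196, 56, 48.
The second-highest RPN is 280 (FM01).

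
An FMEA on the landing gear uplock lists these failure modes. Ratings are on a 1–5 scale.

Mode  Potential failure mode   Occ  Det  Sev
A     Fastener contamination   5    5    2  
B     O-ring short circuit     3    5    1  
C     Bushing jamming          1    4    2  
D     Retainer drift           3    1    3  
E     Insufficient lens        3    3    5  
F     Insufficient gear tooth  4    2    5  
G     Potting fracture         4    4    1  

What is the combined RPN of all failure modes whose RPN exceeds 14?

166

RPN = Severity × Occurrence × Detection:
  A: 2 × 5 × 5 = 50
  B: 1 × 3 × 5 = 15
  C: 2 × 1 × 4 = 8
  D: 3 × 3 × 1 = 9
  E: 5 × 3 × 3 = 45
  F: 5 × 4 × 2 = 40
  G: 1 × 4 × 4 = 16
RPN > 14: A (50), B (15), E (45), F (40), G (16).
Sum: 50 + 15 + 45 + 40 + 16 = 166.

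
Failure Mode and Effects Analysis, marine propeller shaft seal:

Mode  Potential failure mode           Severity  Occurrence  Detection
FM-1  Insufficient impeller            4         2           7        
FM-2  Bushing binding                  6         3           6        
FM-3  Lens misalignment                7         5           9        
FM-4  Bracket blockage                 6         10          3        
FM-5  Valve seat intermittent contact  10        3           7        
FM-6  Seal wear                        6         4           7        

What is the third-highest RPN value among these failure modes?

180

RPN = Severity × Occurrence × Detection:
  FM-1: 4 × 2 × 7 = 56
  FM-2: 6 × 3 × 6 = 108
  FM-3: 7 × 5 × 9 = 315
  FM-4: 6 × 10 × 3 = 180
  FM-5: 10 × 3 × 7 = 210
  FM-6: 6 × 4 × 7 = 168
Sorted descending: 315, 210, 180, 168, 108, 56.
The third-highest RPN is 180 (FM-4).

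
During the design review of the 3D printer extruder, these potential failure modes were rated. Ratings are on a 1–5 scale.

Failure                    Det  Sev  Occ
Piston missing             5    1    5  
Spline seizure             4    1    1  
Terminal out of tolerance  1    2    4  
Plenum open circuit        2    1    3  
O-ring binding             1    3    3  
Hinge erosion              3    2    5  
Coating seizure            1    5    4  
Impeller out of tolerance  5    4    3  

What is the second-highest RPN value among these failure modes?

RPN = Severity × Occurrence × Detection:
  Piston missing: 1 × 5 × 5 = 25
  Spline seizure: 1 × 1 × 4 = 4
  Terminal out of tolerance: 2 × 4 × 1 = 8
  Plenum open circuit: 1 × 3 × 2 = 6
  O-ring binding: 3 × 3 × 1 = 9
  Hinge erosion: 2 × 5 × 3 = 30
  Coating seizure: 5 × 4 × 1 = 20
  Impeller out of tolerance: 4 × 3 × 5 = 60
Sorted descending: 60, 30, 25, 20, 9, 8, 6, 4.
The second-highest RPN is 30 (Hinge erosion).

30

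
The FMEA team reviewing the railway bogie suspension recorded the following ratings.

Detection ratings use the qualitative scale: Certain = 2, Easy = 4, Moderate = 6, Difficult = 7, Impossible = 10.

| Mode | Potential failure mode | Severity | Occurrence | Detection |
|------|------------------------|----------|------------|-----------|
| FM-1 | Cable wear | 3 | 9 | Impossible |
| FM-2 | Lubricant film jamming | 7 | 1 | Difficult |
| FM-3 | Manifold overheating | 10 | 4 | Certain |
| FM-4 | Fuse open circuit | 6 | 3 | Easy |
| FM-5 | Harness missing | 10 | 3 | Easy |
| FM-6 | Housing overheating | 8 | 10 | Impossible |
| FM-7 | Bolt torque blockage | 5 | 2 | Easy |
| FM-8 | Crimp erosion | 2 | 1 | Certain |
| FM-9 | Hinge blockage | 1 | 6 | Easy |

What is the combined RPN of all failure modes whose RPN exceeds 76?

1270

RPN = Severity × Occurrence × Detection:
  FM-1: 3 × 9 × 10 = 270
  FM-2: 7 × 1 × 7 = 49
  FM-3: 10 × 4 × 2 = 80
  FM-4: 6 × 3 × 4 = 72
  FM-5: 10 × 3 × 4 = 120
  FM-6: 8 × 10 × 10 = 800
  FM-7: 5 × 2 × 4 = 40
  FM-8: 2 × 1 × 2 = 4
  FM-9: 1 × 6 × 4 = 24
RPN > 76: FM-1 (270), FM-3 (80), FM-5 (120), FM-6 (800).
Sum: 270 + 80 + 120 + 800 = 1270.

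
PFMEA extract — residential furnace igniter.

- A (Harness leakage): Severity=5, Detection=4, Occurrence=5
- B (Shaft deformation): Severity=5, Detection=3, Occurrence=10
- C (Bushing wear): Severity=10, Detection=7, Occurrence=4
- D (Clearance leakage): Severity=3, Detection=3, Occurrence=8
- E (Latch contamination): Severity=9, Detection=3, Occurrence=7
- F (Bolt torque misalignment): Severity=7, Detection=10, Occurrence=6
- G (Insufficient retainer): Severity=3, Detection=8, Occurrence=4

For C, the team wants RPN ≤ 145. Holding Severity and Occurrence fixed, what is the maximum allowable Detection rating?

3

C: S=10, O=4, D=7 → current RPN = 280.
Fixed product = 40. Need 40 × D ≤ 145, so D ≤ 145/40 = 3.62.
Maximum integer Detection rating = 3 (gives RPN 120; D=4 would give 160 > 145).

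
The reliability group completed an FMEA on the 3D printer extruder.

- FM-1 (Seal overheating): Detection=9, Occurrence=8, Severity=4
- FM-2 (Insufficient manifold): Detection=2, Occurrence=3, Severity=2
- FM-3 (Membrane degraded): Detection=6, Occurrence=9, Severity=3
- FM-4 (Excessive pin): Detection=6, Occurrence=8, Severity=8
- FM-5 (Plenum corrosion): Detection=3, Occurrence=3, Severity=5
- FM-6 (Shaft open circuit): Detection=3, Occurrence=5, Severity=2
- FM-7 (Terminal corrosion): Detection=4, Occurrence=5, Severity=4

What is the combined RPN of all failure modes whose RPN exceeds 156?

834

RPN = Severity × Occurrence × Detection:
  FM-1: 4 × 8 × 9 = 288
  FM-2: 2 × 3 × 2 = 12
  FM-3: 3 × 9 × 6 = 162
  FM-4: 8 × 8 × 6 = 384
  FM-5: 5 × 3 × 3 = 45
  FM-6: 2 × 5 × 3 = 30
  FM-7: 4 × 5 × 4 = 80
RPN > 156: FM-1 (288), FM-3 (162), FM-4 (384).
Sum: 288 + 162 + 384 = 834.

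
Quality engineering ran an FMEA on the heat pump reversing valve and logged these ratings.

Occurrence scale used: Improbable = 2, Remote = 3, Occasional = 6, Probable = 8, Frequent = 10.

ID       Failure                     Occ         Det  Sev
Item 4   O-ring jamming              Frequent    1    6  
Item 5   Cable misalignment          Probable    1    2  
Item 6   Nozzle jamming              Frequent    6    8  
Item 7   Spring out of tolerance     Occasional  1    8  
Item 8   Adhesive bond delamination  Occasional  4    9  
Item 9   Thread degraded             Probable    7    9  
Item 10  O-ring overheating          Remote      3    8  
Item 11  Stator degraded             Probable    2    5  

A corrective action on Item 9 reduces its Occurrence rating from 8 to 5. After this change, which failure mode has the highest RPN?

RPN = Severity × Occurrence × Detection:
  Item 4: 6 × 10 × 1 = 60
  Item 5: 2 × 8 × 1 = 16
  Item 6: 8 × 10 × 6 = 480
  Item 7: 8 × 6 × 1 = 48
  Item 8: 9 × 6 × 4 = 216
  Item 9: 9 × 8 × 7 = 504
  Item 10: 8 × 3 × 3 = 72
  Item 11: 5 × 8 × 2 = 80
After action: Item 9 → 9 × 5 × 7 = 315.
Revised RPNs: Item 6=480, Item 9=315, Item 8=216, Item 11=80, Item 10=72, Item 4=60, Item 7=48, Item 5=16.
Highest is now Item 6 (480).

Item 6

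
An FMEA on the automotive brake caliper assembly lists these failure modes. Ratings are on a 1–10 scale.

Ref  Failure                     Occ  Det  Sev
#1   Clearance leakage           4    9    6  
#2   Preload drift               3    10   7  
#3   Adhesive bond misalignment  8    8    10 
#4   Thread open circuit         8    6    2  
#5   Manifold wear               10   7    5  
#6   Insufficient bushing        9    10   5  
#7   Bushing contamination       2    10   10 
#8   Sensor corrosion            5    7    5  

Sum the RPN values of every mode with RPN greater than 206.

RPN = Severity × Occurrence × Detection:
  #1: 6 × 4 × 9 = 216
  #2: 7 × 3 × 10 = 210
  #3: 10 × 8 × 8 = 640
  #4: 2 × 8 × 6 = 96
  #5: 5 × 10 × 7 = 350
  #6: 5 × 9 × 10 = 450
  #7: 10 × 2 × 10 = 200
  #8: 5 × 5 × 7 = 175
RPN > 206: #1 (216), #2 (210), #3 (640), #5 (350), #6 (450).
Sum: 216 + 210 + 640 + 350 + 450 = 1866.

1866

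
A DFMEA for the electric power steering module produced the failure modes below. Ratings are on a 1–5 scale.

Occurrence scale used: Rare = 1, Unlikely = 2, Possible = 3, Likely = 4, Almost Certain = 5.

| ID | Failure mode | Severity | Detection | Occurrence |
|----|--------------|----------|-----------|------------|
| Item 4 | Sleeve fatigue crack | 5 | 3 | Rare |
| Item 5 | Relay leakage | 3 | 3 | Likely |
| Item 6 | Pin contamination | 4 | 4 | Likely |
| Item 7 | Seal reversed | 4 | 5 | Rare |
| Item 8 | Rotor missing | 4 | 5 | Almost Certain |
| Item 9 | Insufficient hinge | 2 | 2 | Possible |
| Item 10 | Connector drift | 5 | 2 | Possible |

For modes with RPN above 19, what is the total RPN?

RPN = Severity × Occurrence × Detection:
  Item 4: 5 × 1 × 3 = 15
  Item 5: 3 × 4 × 3 = 36
  Item 6: 4 × 4 × 4 = 64
  Item 7: 4 × 1 × 5 = 20
  Item 8: 4 × 5 × 5 = 100
  Item 9: 2 × 3 × 2 = 12
  Item 10: 5 × 3 × 2 = 30
RPN > 19: Item 5 (36), Item 6 (64), Item 7 (20), Item 8 (100), Item 10 (30).
Sum: 36 + 64 + 20 + 100 + 30 = 250.

250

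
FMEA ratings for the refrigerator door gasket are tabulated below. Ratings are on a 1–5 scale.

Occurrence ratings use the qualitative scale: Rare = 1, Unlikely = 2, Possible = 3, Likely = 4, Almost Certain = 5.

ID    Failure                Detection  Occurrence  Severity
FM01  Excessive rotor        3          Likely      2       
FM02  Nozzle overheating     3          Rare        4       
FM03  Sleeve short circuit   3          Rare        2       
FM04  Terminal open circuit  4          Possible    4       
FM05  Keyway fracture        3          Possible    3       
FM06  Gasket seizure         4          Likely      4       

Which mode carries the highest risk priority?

RPN = Severity × Occurrence × Detection:
  FM01: 2 × 4 × 3 = 24
  FM02: 4 × 1 × 3 = 12
  FM03: 2 × 1 × 3 = 6
  FM04: 4 × 3 × 4 = 48
  FM05: 3 × 3 × 3 = 27
  FM06: 4 × 4 × 4 = 64
Highest RPN is 64 → FM06.

FM06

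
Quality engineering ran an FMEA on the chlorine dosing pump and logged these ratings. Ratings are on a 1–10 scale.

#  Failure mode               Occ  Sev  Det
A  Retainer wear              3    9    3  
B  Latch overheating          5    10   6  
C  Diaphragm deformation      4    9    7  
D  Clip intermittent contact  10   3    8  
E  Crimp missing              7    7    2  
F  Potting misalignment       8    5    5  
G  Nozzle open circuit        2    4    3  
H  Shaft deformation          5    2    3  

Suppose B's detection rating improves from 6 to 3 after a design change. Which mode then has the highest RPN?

RPN = Severity × Occurrence × Detection:
  A: 9 × 3 × 3 = 81
  B: 10 × 5 × 6 = 300
  C: 9 × 4 × 7 = 252
  D: 3 × 10 × 8 = 240
  E: 7 × 7 × 2 = 98
  F: 5 × 8 × 5 = 200
  G: 4 × 2 × 3 = 24
  H: 2 × 5 × 3 = 30
After action: B → 10 × 5 × 3 = 150.
Revised RPNs: C=252, D=240, F=200, B=150, E=98, A=81, H=30, G=24.
Highest is now C (252).

C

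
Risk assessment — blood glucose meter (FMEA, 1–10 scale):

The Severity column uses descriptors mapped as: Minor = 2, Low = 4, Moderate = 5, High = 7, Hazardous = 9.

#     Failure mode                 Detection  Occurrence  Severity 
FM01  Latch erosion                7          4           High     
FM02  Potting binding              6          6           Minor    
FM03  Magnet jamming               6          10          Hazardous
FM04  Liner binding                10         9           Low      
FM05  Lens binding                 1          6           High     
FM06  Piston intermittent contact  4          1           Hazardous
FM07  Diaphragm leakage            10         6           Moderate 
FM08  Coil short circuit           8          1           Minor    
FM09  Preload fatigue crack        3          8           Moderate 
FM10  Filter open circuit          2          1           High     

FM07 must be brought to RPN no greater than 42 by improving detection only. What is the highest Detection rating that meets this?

1

FM07: S=5, O=6, D=10 → current RPN = 300.
Fixed product = 30. Need 30 × D ≤ 42, so D ≤ 42/30 = 1.40.
Maximum integer Detection rating = 1 (gives RPN 30; D=2 would give 60 > 42).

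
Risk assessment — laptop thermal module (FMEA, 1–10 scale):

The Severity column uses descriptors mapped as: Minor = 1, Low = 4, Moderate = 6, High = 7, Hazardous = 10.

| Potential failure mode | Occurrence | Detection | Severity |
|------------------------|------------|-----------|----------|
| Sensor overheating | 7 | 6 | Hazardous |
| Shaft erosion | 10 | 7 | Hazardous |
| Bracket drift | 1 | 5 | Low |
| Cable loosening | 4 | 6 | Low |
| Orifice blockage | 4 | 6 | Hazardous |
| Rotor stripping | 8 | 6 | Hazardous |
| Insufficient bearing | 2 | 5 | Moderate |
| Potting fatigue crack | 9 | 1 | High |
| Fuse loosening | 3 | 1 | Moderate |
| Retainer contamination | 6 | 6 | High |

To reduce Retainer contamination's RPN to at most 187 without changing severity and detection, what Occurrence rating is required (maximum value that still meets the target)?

Retainer contamination: S=7, O=6, D=6 → current RPN = 252.
Fixed product = 42. Need 42 × O ≤ 187, so O ≤ 187/42 = 4.45.
Maximum integer Occurrence rating = 4 (gives RPN 168; O=5 would give 210 > 187).

4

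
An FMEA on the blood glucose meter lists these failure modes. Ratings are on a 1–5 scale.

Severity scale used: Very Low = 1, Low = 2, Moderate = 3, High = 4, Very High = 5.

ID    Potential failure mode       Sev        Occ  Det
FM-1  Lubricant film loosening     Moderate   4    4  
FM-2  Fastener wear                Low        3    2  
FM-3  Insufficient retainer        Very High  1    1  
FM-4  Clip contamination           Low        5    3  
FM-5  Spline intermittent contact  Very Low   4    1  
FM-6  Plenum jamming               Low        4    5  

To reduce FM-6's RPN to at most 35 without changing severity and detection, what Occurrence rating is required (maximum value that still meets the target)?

3

FM-6: S=2, O=4, D=5 → current RPN = 40.
Fixed product = 10. Need 10 × O ≤ 35, so O ≤ 35/10 = 3.50.
Maximum integer Occurrence rating = 3 (gives RPN 30; O=4 would give 40 > 35).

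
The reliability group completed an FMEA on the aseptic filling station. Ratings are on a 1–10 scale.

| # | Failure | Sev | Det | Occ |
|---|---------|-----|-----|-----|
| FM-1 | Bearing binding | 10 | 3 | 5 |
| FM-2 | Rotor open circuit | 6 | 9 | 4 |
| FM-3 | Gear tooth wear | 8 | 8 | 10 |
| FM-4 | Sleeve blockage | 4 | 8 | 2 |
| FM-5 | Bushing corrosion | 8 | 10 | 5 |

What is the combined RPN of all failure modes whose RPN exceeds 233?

1040

RPN = Severity × Occurrence × Detection:
  FM-1: 10 × 5 × 3 = 150
  FM-2: 6 × 4 × 9 = 216
  FM-3: 8 × 10 × 8 = 640
  FM-4: 4 × 2 × 8 = 64
  FM-5: 8 × 5 × 10 = 400
RPN > 233: FM-3 (640), FM-5 (400).
Sum: 640 + 400 = 1040.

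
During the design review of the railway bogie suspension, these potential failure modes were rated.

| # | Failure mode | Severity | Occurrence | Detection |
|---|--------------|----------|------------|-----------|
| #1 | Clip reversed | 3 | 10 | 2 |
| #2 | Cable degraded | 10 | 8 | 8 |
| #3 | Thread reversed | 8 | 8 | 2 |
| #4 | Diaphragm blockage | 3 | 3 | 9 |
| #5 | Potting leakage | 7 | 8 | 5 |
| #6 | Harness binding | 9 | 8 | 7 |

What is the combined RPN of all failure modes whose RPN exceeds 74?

1633

RPN = Severity × Occurrence × Detection:
  #1: 3 × 10 × 2 = 60
  #2: 10 × 8 × 8 = 640
  #3: 8 × 8 × 2 = 128
  #4: 3 × 3 × 9 = 81
  #5: 7 × 8 × 5 = 280
  #6: 9 × 8 × 7 = 504
RPN > 74: #2 (640), #3 (128), #4 (81), #5 (280), #6 (504).
Sum: 640 + 128 + 81 + 280 + 504 = 1633.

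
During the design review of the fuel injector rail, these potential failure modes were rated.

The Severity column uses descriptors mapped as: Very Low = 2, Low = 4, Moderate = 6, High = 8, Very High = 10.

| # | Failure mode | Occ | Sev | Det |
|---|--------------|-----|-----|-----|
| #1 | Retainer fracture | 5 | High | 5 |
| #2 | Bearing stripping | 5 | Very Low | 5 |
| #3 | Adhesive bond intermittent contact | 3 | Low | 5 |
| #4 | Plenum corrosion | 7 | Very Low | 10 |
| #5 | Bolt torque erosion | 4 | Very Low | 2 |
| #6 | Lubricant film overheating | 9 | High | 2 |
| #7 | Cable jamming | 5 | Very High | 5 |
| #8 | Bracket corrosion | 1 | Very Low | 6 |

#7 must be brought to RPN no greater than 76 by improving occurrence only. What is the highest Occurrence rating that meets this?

#7: S=10, O=5, D=5 → current RPN = 250.
Fixed product = 50. Need 50 × O ≤ 76, so O ≤ 76/50 = 1.52.
Maximum integer Occurrence rating = 1 (gives RPN 50; O=2 would give 100 > 76).

1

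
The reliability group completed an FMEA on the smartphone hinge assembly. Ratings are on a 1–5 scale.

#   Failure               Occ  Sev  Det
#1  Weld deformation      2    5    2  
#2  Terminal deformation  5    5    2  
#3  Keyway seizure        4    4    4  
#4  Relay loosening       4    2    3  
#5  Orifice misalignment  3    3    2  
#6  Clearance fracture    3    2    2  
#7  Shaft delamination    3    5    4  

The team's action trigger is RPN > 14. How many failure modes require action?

6

RPN = Severity × Occurrence × Detection:
  #1: 5 × 2 × 2 = 20
  #2: 5 × 5 × 2 = 50
  #3: 4 × 4 × 4 = 64
  #4: 2 × 4 × 3 = 24
  #5: 3 × 3 × 2 = 18
  #6: 2 × 3 × 2 = 12
  #7: 5 × 3 × 4 = 60
Modes with RPN > 14: #1 (20), #2 (50), #3 (64), #4 (24), #5 (18), #7 (60) → 6.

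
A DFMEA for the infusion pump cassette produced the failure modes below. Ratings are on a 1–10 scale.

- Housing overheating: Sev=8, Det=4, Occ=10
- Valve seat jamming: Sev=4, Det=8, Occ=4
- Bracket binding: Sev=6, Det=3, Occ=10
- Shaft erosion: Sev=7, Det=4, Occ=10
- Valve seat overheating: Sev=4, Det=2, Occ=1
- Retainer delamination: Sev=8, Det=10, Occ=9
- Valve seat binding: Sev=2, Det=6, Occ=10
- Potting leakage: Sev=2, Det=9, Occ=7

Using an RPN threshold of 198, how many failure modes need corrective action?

3

RPN = Severity × Occurrence × Detection:
  Housing overheating: 8 × 10 × 4 = 320
  Valve seat jamming: 4 × 4 × 8 = 128
  Bracket binding: 6 × 10 × 3 = 180
  Shaft erosion: 7 × 10 × 4 = 280
  Valve seat overheating: 4 × 1 × 2 = 8
  Retainer delamination: 8 × 9 × 10 = 720
  Valve seat binding: 2 × 10 × 6 = 120
  Potting leakage: 2 × 7 × 9 = 126
Modes with RPN ≥ 198: Housing overheating (320), Shaft erosion (280), Retainer delamination (720) → 3.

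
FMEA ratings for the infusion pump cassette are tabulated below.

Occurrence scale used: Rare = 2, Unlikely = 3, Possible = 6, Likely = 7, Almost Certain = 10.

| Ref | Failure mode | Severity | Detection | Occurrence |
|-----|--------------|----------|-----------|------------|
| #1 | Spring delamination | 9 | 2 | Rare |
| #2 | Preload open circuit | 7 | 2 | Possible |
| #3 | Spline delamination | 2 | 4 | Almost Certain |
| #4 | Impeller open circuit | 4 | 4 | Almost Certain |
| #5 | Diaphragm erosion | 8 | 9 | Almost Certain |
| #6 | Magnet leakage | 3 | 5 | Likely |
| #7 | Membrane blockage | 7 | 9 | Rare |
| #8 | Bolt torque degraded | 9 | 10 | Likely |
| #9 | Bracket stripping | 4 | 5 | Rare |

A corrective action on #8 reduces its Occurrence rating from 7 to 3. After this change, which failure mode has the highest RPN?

RPN = Severity × Occurrence × Detection:
  #1: 9 × 2 × 2 = 36
  #2: 7 × 6 × 2 = 84
  #3: 2 × 10 × 4 = 80
  #4: 4 × 10 × 4 = 160
  #5: 8 × 10 × 9 = 720
  #6: 3 × 7 × 5 = 105
  #7: 7 × 2 × 9 = 126
  #8: 9 × 7 × 10 = 630
  #9: 4 × 2 × 5 = 40
After action: #8 → 9 × 3 × 10 = 270.
Revised RPNs: #5=720, #8=270, #4=160, #7=126, #6=105, #2=84, #3=80, #9=40, #1=36.
Highest is now #5 (720).

#5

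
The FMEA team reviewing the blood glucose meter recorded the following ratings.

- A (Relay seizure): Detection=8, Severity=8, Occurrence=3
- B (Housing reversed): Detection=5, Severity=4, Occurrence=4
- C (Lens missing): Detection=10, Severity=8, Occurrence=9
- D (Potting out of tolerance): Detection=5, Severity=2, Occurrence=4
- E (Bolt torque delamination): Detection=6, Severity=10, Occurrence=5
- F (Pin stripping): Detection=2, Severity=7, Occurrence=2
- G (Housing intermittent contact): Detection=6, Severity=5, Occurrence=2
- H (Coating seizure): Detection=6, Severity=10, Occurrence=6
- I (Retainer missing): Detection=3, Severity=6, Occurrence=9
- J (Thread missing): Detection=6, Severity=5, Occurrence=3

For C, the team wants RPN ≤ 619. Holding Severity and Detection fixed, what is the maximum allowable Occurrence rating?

7

C: S=8, O=9, D=10 → current RPN = 720.
Fixed product = 80. Need 80 × O ≤ 619, so O ≤ 619/80 = 7.74.
Maximum integer Occurrence rating = 7 (gives RPN 560; O=8 would give 640 > 619).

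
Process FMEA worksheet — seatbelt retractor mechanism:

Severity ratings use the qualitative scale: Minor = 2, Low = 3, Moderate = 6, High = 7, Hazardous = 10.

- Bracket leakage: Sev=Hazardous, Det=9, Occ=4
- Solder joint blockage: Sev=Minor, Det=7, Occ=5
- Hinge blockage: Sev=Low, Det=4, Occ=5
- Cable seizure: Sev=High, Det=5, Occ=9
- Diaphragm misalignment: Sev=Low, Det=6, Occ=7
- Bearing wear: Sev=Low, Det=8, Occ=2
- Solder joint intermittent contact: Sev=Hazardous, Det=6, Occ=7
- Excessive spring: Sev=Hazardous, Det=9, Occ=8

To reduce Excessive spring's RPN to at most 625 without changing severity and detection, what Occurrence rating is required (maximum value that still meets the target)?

6

Excessive spring: S=10, O=8, D=9 → current RPN = 720.
Fixed product = 90. Need 90 × O ≤ 625, so O ≤ 625/90 = 6.94.
Maximum integer Occurrence rating = 6 (gives RPN 540; O=7 would give 630 > 625).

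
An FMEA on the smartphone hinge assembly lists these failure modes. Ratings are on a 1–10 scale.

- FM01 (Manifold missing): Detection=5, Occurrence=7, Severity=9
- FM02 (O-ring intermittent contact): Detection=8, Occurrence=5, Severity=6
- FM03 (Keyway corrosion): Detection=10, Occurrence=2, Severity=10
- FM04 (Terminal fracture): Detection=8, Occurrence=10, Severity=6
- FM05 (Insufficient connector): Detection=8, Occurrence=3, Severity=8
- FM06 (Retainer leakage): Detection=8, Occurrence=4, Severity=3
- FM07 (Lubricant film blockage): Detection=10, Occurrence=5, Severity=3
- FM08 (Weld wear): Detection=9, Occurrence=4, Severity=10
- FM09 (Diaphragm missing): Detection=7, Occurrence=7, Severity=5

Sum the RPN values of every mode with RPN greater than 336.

RPN = Severity × Occurrence × Detection:
  FM01: 9 × 7 × 5 = 315
  FM02: 6 × 5 × 8 = 240
  FM03: 10 × 2 × 10 = 200
  FM04: 6 × 10 × 8 = 480
  FM05: 8 × 3 × 8 = 192
  FM06: 3 × 4 × 8 = 96
  FM07: 3 × 5 × 10 = 150
  FM08: 10 × 4 × 9 = 360
  FM09: 5 × 7 × 7 = 245
RPN > 336: FM04 (480), FM08 (360).
Sum: 480 + 360 = 840.

840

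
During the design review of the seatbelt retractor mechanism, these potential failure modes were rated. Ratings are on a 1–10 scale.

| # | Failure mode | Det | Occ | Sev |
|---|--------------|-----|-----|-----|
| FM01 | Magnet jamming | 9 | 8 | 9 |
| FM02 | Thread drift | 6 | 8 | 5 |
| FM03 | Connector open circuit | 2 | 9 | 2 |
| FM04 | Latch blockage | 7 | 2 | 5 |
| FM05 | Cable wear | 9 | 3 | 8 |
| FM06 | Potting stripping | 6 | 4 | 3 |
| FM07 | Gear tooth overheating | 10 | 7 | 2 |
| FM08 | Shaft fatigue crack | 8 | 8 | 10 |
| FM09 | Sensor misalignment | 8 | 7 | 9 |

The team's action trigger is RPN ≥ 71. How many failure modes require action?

7

RPN = Severity × Occurrence × Detection:
  FM01: 9 × 8 × 9 = 648
  FM02: 5 × 8 × 6 = 240
  FM03: 2 × 9 × 2 = 36
  FM04: 5 × 2 × 7 = 70
  FM05: 8 × 3 × 9 = 216
  FM06: 3 × 4 × 6 = 72
  FM07: 2 × 7 × 10 = 140
  FM08: 10 × 8 × 8 = 640
  FM09: 9 × 7 × 8 = 504
Modes with RPN ≥ 71: FM01 (648), FM02 (240), FM05 (216), FM06 (72), FM07 (140), FM08 (640), FM09 (504) → 7.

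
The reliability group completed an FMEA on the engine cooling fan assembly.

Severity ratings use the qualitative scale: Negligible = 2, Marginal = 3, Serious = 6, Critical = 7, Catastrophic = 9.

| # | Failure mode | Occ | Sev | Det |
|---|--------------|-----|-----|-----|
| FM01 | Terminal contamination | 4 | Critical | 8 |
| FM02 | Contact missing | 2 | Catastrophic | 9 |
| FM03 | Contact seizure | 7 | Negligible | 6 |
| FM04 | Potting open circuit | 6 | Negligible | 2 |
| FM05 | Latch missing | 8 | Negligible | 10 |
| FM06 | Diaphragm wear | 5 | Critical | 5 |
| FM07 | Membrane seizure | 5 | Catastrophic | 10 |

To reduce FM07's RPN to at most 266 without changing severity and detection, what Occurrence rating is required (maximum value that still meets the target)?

2

FM07: S=9, O=5, D=10 → current RPN = 450.
Fixed product = 90. Need 90 × O ≤ 266, so O ≤ 266/90 = 2.96.
Maximum integer Occurrence rating = 2 (gives RPN 180; O=3 would give 270 > 266).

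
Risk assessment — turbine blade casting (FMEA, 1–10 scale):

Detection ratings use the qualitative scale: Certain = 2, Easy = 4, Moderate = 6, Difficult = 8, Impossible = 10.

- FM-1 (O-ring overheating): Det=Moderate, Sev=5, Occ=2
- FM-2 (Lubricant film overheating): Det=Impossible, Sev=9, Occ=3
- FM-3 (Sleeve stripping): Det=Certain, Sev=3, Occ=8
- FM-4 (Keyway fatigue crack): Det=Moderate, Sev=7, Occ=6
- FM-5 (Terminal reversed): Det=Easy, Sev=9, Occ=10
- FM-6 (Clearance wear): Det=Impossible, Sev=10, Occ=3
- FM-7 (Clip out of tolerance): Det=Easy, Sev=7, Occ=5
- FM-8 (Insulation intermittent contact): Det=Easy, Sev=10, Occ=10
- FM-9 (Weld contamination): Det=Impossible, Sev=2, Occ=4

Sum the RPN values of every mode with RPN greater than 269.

RPN = Severity × Occurrence × Detection:
  FM-1: 5 × 2 × 6 = 60
  FM-2: 9 × 3 × 10 = 270
  FM-3: 3 × 8 × 2 = 48
  FM-4: 7 × 6 × 6 = 252
  FM-5: 9 × 10 × 4 = 360
  FM-6: 10 × 3 × 10 = 300
  FM-7: 7 × 5 × 4 = 140
  FM-8: 10 × 10 × 4 = 400
  FM-9: 2 × 4 × 10 = 80
RPN > 269: FM-2 (270), FM-5 (360), FM-6 (300), FM-8 (400).
Sum: 270 + 360 + 300 + 400 = 1330.

1330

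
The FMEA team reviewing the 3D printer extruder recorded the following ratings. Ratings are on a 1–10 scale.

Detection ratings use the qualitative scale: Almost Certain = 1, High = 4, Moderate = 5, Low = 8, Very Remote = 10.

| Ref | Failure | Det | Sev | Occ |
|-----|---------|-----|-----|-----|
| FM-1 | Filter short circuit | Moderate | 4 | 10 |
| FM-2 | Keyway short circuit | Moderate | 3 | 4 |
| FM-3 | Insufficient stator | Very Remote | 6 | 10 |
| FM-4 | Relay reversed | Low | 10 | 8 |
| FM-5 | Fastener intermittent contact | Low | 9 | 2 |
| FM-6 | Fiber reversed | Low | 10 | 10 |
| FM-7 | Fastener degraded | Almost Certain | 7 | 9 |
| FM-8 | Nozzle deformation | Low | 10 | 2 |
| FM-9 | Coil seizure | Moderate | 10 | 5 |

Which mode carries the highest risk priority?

FM-6

RPN = Severity × Occurrence × Detection:
  FM-1: 4 × 10 × 5 = 200
  FM-2: 3 × 4 × 5 = 60
  FM-3: 6 × 10 × 10 = 600
  FM-4: 10 × 8 × 8 = 640
  FM-5: 9 × 2 × 8 = 144
  FM-6: 10 × 10 × 8 = 800
  FM-7: 7 × 9 × 1 = 63
  FM-8: 10 × 2 × 8 = 160
  FM-9: 10 × 5 × 5 = 250
Highest RPN is 800 → FM-6.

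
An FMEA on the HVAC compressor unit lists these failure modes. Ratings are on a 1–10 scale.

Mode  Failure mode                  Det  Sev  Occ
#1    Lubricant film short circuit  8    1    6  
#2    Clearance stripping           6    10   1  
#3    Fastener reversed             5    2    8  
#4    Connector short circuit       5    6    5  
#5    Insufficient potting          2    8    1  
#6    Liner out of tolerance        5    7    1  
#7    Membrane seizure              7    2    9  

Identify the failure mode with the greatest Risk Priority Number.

#4

RPN = Severity × Occurrence × Detection:
  #1: 1 × 6 × 8 = 48
  #2: 10 × 1 × 6 = 60
  #3: 2 × 8 × 5 = 80
  #4: 6 × 5 × 5 = 150
  #5: 8 × 1 × 2 = 16
  #6: 7 × 1 × 5 = 35
  #7: 2 × 9 × 7 = 126
Highest RPN is 150 → #4.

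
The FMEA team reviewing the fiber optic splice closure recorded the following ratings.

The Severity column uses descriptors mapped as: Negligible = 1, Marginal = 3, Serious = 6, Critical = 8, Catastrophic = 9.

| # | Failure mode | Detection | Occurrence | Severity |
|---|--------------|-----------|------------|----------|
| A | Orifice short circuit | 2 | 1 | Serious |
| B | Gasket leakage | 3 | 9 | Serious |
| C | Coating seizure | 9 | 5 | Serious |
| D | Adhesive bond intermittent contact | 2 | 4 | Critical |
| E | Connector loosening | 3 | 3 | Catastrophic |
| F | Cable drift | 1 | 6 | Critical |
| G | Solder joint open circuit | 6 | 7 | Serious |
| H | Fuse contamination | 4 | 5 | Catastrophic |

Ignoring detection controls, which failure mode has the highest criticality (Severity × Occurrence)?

B

Criticality = Severity × Occurrence:
  A: 6 × 1 = 6
  B: 6 × 9 = 54
  C: 6 × 5 = 30
  D: 8 × 4 = 32
  E: 9 × 3 = 27
  F: 8 × 6 = 48
  G: 6 × 7 = 42
  H: 9 × 5 = 45
Highest criticality is 54 → B.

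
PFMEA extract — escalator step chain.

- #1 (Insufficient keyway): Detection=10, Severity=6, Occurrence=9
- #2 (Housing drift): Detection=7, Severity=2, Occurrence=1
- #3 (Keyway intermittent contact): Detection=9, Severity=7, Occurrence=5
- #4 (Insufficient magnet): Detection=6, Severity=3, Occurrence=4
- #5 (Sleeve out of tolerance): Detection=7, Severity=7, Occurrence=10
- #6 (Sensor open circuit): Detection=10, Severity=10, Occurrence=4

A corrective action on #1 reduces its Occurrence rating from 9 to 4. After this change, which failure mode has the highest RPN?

RPN = Severity × Occurrence × Detection:
  #1: 6 × 9 × 10 = 540
  #2: 2 × 1 × 7 = 14
  #3: 7 × 5 × 9 = 315
  #4: 3 × 4 × 6 = 72
  #5: 7 × 10 × 7 = 490
  #6: 10 × 4 × 10 = 400
After action: #1 → 6 × 4 × 10 = 240.
Revised RPNs: #5=490, #6=400, #3=315, #1=240, #4=72, #2=14.
Highest is now #5 (490).

#5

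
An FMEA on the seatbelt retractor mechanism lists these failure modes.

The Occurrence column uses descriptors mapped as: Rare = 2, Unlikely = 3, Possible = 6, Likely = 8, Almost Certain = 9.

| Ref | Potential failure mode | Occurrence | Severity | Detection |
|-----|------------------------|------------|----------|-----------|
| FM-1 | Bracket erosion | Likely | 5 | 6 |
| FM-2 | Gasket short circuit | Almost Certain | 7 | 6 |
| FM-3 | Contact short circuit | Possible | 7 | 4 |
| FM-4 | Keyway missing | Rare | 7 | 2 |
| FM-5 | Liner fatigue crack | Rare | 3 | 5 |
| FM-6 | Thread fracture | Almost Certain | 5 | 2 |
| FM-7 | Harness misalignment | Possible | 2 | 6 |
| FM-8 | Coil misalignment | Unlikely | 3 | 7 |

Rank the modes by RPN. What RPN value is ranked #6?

RPN = Severity × Occurrence × Detection:
  FM-1: 5 × 8 × 6 = 240
  FM-2: 7 × 9 × 6 = 378
  FM-3: 7 × 6 × 4 = 168
  FM-4: 7 × 2 × 2 = 28
  FM-5: 3 × 2 × 5 = 30
  FM-6: 5 × 9 × 2 = 90
  FM-7: 2 × 6 × 6 = 72
  FM-8: 3 × 3 × 7 = 63
Sorted descending: 378, 240, 168, 90, 72, 63, 30, 28.
The sixth-highest RPN is 63 (FM-8).

63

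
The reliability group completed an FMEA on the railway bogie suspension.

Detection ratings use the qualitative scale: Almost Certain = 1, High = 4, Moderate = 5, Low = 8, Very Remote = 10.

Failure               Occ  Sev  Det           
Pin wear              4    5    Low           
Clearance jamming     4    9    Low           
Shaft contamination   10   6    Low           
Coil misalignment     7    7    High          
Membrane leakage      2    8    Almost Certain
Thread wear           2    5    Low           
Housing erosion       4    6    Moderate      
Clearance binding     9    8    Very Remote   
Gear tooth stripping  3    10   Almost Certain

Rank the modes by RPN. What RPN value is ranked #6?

RPN = Severity × Occurrence × Detection:
  Pin wear: 5 × 4 × 8 = 160
  Clearance jamming: 9 × 4 × 8 = 288
  Shaft contamination: 6 × 10 × 8 = 480
  Coil misalignment: 7 × 7 × 4 = 196
  Membrane leakage: 8 × 2 × 1 = 16
  Thread wear: 5 × 2 × 8 = 80
  Housing erosion: 6 × 4 × 5 = 120
  Clearance binding: 8 × 9 × 10 = 720
  Gear tooth stripping: 10 × 3 × 1 = 30
Sorted descending: 720, 480, 288, 196, 160, 120, 80, 30, 16.
The sixth-highest RPN is 120 (Housing erosion).

120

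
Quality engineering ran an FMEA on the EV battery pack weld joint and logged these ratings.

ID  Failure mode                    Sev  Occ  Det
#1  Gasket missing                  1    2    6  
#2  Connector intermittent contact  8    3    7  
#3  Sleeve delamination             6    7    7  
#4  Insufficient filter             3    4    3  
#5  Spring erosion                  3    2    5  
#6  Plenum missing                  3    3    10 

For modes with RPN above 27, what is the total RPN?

618

RPN = Severity × Occurrence × Detection:
  #1: 1 × 2 × 6 = 12
  #2: 8 × 3 × 7 = 168
  #3: 6 × 7 × 7 = 294
  #4: 3 × 4 × 3 = 36
  #5: 3 × 2 × 5 = 30
  #6: 3 × 3 × 10 = 90
RPN > 27: #2 (168), #3 (294), #4 (36), #5 (30), #6 (90).
Sum: 168 + 294 + 36 + 30 + 90 = 618.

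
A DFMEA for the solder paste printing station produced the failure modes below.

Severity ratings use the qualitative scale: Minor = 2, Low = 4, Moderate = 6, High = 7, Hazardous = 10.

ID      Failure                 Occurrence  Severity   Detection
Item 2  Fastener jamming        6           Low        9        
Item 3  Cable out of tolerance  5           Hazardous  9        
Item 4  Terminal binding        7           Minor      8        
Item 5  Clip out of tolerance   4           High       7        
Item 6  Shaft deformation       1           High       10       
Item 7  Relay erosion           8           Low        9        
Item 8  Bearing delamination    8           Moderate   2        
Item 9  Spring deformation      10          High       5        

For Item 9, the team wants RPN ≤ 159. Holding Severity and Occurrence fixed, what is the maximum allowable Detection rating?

2

Item 9: S=7, O=10, D=5 → current RPN = 350.
Fixed product = 70. Need 70 × D ≤ 159, so D ≤ 159/70 = 2.27.
Maximum integer Detection rating = 2 (gives RPN 140; D=3 would give 210 > 159).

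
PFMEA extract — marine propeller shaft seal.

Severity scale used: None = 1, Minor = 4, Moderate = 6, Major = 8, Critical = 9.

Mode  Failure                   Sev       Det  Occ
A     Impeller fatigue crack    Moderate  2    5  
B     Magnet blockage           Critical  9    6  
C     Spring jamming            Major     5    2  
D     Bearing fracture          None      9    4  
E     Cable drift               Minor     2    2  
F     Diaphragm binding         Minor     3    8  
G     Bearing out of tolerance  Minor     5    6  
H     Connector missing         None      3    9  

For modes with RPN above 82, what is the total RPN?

702

RPN = Severity × Occurrence × Detection:
  A: 6 × 5 × 2 = 60
  B: 9 × 6 × 9 = 486
  C: 8 × 2 × 5 = 80
  D: 1 × 4 × 9 = 36
  E: 4 × 2 × 2 = 16
  F: 4 × 8 × 3 = 96
  G: 4 × 6 × 5 = 120
  H: 1 × 9 × 3 = 27
RPN > 82: B (486), F (96), G (120).
Sum: 486 + 96 + 120 = 702.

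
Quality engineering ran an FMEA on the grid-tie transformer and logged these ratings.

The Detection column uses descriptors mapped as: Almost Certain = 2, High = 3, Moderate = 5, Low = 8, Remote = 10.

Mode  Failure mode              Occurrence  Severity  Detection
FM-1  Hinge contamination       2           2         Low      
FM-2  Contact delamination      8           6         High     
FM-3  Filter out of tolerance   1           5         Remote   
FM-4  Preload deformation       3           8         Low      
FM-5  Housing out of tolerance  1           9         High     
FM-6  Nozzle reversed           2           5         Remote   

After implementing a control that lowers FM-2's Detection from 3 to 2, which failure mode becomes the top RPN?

RPN = Severity × Occurrence × Detection:
  FM-1: 2 × 2 × 8 = 32
  FM-2: 6 × 8 × 3 = 144
  FM-3: 5 × 1 × 10 = 50
  FM-4: 8 × 3 × 8 = 192
  FM-5: 9 × 1 × 3 = 27
  FM-6: 5 × 2 × 10 = 100
After action: FM-2 → 6 × 8 × 2 = 96.
Revised RPNs: FM-4=192, FM-6=100, FM-2=96, FM-3=50, FM-1=32, FM-5=27.
Highest is now FM-4 (192).

FM-4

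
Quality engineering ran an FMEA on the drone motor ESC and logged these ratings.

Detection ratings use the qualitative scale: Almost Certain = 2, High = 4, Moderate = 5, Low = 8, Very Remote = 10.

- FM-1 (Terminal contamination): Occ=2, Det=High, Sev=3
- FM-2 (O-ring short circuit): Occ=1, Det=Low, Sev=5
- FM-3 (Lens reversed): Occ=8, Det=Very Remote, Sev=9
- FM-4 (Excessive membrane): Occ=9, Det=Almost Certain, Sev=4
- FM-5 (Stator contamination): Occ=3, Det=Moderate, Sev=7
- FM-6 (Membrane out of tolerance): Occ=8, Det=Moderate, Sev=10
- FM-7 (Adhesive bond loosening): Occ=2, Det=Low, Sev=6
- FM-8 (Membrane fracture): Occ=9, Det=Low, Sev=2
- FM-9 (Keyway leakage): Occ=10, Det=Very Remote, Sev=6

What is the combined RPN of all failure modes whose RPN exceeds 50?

2137

RPN = Severity × Occurrence × Detection:
  FM-1: 3 × 2 × 4 = 24
  FM-2: 5 × 1 × 8 = 40
  FM-3: 9 × 8 × 10 = 720
  FM-4: 4 × 9 × 2 = 72
  FM-5: 7 × 3 × 5 = 105
  FM-6: 10 × 8 × 5 = 400
  FM-7: 6 × 2 × 8 = 96
  FM-8: 2 × 9 × 8 = 144
  FM-9: 6 × 10 × 10 = 600
RPN > 50: FM-3 (720), FM-4 (72), FM-5 (105), FM-6 (400), FM-7 (96), FM-8 (144), FM-9 (600).
Sum: 720 + 72 + 105 + 400 + 96 + 144 + 600 = 2137.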